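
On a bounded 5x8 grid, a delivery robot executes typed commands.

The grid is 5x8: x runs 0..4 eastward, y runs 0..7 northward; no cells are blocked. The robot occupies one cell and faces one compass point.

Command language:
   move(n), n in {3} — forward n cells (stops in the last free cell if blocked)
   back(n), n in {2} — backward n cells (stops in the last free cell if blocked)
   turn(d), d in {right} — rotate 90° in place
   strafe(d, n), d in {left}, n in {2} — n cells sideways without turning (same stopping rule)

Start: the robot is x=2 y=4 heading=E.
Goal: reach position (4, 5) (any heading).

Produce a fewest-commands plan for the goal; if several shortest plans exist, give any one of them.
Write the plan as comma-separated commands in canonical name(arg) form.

from: x=2 y=4 heading=E
1. strafe(left, 2) → x=2 y=6 heading=E
2. turn(right) → x=2 y=6 heading=S
3. strafe(left, 2) → x=4 y=6 heading=S
4. move(3) → x=4 y=3 heading=S
5. back(2) → x=4 y=5 heading=S
no 4-step plan works, so 5 is optimal.

strafe(left, 2), turn(right), strafe(left, 2), move(3), back(2)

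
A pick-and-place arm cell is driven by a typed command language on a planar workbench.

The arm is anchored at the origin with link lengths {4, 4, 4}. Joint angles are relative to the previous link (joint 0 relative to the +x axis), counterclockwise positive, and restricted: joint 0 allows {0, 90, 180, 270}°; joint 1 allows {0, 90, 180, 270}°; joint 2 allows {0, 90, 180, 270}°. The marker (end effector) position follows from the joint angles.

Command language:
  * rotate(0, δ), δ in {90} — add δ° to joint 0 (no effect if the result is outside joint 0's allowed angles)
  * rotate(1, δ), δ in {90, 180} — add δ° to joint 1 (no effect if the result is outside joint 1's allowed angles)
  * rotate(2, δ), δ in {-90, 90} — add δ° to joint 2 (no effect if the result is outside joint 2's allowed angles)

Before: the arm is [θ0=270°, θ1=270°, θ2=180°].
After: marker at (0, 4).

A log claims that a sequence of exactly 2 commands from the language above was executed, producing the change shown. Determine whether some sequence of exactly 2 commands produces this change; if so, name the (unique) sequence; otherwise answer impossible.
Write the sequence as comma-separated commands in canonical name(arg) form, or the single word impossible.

begin: [θ0=270°, θ1=270°, θ2=180°]
step 1 (rotate(0, 90)): [θ0=0°, θ1=270°, θ2=180°]
step 2 (rotate(0, 90)): [θ0=90°, θ1=270°, θ2=180°]
no other 2-command option fits: unique.

rotate(0, 90), rotate(0, 90)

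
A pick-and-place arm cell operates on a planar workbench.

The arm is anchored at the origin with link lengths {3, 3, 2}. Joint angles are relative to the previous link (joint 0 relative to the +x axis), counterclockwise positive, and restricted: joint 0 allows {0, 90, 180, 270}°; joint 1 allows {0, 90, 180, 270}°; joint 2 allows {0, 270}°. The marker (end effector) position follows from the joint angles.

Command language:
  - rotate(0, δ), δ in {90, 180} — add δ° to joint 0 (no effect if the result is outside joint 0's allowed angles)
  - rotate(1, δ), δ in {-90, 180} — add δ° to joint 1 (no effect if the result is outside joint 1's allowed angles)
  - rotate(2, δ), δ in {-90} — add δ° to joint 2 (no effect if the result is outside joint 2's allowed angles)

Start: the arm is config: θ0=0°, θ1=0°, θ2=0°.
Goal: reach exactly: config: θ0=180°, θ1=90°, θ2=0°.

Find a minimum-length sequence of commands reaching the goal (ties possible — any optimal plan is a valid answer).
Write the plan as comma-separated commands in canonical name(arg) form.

initial: config: θ0=0°, θ1=0°, θ2=0°
1. rotate(1, 180) → config: θ0=0°, θ1=180°, θ2=0°
2. rotate(1, -90) → config: θ0=0°, θ1=90°, θ2=0°
3. rotate(0, 180) → config: θ0=180°, θ1=90°, θ2=0°
shorter routes all fall short; 3 is best.

rotate(1, 180), rotate(1, -90), rotate(0, 180)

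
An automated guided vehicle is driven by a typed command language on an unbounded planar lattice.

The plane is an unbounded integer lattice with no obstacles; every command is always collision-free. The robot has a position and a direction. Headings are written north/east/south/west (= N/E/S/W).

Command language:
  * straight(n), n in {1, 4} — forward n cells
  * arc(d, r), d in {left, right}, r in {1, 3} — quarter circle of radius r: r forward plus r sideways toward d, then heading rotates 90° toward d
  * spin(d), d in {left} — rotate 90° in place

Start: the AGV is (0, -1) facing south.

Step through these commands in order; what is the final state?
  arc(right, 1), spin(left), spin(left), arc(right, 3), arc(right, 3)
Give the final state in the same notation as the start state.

(-1, -8) facing west

t0: (0, -1) facing south
1. arc(right, 1) → (-1, -2) facing west
2. spin(left) → (-1, -2) facing south
3. spin(left) → (-1, -2) facing east
4. arc(right, 3) → (2, -5) facing south
5. arc(right, 3) → (-1, -8) facing west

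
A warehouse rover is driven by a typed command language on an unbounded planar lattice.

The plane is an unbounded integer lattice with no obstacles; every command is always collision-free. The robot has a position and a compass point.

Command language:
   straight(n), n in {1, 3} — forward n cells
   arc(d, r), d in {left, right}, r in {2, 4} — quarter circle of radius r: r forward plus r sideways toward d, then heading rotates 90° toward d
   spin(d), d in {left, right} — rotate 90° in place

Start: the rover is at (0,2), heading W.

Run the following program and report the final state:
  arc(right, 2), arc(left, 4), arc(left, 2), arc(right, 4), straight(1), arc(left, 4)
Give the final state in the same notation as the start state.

at (-17,-2), heading S

start: at (0,2), heading W
[1] after arc(right, 2): at (-2,4), heading N
[2] after arc(left, 4): at (-6,8), heading W
[3] after arc(left, 2): at (-8,6), heading S
[4] after arc(right, 4): at (-12,2), heading W
[5] after straight(1): at (-13,2), heading W
[6] after arc(left, 4): at (-17,-2), heading S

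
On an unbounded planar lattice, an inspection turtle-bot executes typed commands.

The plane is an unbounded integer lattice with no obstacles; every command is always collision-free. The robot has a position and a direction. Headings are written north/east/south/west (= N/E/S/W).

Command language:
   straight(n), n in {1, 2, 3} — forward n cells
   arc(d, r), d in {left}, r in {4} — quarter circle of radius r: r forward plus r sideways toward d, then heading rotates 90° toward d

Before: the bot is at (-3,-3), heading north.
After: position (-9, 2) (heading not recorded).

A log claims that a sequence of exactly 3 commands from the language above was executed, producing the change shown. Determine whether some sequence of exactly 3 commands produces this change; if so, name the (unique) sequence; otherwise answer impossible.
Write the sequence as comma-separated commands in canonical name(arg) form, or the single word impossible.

straight(1), arc(left, 4), straight(2)

key: running straight(2) before straight(1) would end elsewhere — order is forced
start: at (-3,-3), heading north
[1] after straight(1): at (-3,-2), heading north
[2] after arc(left, 4): at (-7,2), heading west
[3] after straight(2): at (-9,2), heading west
all 64 alternatives checked — unique.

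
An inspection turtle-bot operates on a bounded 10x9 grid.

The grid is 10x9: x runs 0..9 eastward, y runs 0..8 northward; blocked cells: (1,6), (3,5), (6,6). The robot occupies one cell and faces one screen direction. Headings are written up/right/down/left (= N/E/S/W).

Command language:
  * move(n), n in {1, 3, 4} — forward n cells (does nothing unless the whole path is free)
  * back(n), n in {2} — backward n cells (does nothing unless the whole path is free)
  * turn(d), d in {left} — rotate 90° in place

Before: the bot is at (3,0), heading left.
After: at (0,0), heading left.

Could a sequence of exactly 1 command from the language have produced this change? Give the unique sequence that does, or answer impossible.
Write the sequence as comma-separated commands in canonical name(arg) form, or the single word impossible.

key: still facing W — the one step turns nothing
begin: at (3,0), heading left
[1] after move(3): at (0,0), heading left
uniquely the one of 5 1-step routes that fits.

move(3)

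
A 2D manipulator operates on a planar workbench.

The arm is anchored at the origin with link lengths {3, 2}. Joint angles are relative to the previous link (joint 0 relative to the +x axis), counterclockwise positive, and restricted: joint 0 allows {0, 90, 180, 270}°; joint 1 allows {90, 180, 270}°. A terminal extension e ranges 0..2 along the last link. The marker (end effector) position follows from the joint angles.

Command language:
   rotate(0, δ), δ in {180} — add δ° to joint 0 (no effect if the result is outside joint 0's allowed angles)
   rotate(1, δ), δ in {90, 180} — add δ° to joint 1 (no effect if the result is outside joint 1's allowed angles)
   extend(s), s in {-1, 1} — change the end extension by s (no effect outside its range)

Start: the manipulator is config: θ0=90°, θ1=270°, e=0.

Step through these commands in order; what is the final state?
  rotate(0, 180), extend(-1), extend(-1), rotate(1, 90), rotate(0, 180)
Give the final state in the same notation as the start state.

config: θ0=90°, θ1=270°, e=0

initial: config: θ0=90°, θ1=270°, e=0
step 1 (rotate(0, 180)): config: θ0=270°, θ1=270°, e=0
step 2 (extend(-1)): config: θ0=270°, θ1=270°, e=0
step 3 (extend(-1)): config: θ0=270°, θ1=270°, e=0
step 4 (rotate(1, 90)): config: θ0=270°, θ1=270°, e=0
step 5 (rotate(0, 180)): config: θ0=90°, θ1=270°, e=0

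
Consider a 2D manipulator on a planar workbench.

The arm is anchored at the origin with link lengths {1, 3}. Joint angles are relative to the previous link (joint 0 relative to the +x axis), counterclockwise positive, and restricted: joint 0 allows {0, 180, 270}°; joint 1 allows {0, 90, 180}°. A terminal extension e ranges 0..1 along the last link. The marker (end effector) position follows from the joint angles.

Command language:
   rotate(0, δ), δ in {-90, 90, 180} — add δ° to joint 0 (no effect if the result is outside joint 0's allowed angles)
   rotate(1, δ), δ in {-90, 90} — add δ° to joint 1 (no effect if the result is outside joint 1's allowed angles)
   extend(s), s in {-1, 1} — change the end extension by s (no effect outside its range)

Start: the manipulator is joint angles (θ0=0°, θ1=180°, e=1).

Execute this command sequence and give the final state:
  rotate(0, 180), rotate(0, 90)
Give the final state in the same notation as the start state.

joint angles (θ0=270°, θ1=180°, e=1)

initial: joint angles (θ0=0°, θ1=180°, e=1)
[1] after rotate(0, 180): joint angles (θ0=180°, θ1=180°, e=1)
[2] after rotate(0, 90): joint angles (θ0=270°, θ1=180°, e=1)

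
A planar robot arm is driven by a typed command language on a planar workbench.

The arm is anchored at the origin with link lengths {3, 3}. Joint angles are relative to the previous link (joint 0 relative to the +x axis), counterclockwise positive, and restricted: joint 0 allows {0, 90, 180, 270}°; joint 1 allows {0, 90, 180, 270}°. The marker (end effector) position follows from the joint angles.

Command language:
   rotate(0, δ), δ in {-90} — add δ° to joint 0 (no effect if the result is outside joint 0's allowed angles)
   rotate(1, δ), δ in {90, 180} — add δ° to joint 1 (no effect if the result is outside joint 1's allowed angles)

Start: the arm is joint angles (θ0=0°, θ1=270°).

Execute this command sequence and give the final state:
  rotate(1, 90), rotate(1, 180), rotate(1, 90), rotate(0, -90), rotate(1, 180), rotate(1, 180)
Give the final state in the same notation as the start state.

begin: joint angles (θ0=0°, θ1=270°)
[1] after rotate(1, 90): joint angles (θ0=0°, θ1=0°)
[2] after rotate(1, 180): joint angles (θ0=0°, θ1=180°)
[3] after rotate(1, 90): joint angles (θ0=0°, θ1=270°)
[4] after rotate(0, -90): joint angles (θ0=270°, θ1=270°)
[5] after rotate(1, 180): joint angles (θ0=270°, θ1=90°)
[6] after rotate(1, 180): joint angles (θ0=270°, θ1=270°)

joint angles (θ0=270°, θ1=270°)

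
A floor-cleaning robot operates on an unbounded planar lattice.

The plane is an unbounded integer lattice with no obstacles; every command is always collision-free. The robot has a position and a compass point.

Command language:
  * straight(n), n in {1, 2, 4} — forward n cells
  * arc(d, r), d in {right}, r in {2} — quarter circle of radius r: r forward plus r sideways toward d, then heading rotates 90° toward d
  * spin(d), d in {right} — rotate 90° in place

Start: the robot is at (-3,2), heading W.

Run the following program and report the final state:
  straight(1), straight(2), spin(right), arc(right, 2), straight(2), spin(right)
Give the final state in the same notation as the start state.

at (-2,4), heading S

t0: at (-3,2), heading W
[1] after straight(1): at (-4,2), heading W
[2] after straight(2): at (-6,2), heading W
[3] after spin(right): at (-6,2), heading N
[4] after arc(right, 2): at (-4,4), heading E
[5] after straight(2): at (-2,4), heading E
[6] after spin(right): at (-2,4), heading S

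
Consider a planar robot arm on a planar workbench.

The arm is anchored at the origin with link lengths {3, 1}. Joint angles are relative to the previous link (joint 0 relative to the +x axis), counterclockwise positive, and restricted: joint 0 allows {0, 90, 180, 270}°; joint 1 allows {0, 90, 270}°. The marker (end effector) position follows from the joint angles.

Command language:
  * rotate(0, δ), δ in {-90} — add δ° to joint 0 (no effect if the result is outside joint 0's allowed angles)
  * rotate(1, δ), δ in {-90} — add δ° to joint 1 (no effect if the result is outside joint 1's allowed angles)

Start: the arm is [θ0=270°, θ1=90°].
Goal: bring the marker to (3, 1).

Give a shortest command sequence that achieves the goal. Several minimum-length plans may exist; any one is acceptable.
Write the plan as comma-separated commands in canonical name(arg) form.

rotate(0, -90), rotate(0, -90), rotate(0, -90)

initial: [θ0=270°, θ1=90°]
[1] after rotate(0, -90): [θ0=180°, θ1=90°]
[2] after rotate(0, -90): [θ0=90°, θ1=90°]
[3] after rotate(0, -90): [θ0=0°, θ1=90°]
minimal: 3 command(s), checked below 3.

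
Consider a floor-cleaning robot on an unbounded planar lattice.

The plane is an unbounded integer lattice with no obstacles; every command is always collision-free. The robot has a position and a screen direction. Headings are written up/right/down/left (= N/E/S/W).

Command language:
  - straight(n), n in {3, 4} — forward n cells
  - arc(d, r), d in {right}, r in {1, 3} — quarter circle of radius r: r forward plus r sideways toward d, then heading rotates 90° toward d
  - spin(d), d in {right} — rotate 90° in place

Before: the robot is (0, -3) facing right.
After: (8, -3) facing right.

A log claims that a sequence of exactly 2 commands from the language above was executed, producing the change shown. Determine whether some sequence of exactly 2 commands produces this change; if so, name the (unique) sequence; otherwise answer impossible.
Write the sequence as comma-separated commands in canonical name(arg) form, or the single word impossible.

straight(4), straight(4)

key: heading stays E — no command in the sequence turns
begin: (0, -3) facing right
[1] after straight(4): (4, -3) facing right
[2] after straight(4): (8, -3) facing right
uniquely the one of 25 2-step routes that fits.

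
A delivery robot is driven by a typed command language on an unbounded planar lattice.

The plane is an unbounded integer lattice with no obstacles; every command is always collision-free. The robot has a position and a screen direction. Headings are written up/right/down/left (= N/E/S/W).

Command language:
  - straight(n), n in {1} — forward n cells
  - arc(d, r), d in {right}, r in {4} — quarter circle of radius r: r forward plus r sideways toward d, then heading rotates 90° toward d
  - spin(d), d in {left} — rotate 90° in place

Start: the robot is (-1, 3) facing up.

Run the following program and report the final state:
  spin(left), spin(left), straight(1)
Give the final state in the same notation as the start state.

(-1, 2) facing down

initial: (-1, 3) facing up
step 1 (spin(left)): (-1, 3) facing left
step 2 (spin(left)): (-1, 3) facing down
step 3 (straight(1)): (-1, 2) facing down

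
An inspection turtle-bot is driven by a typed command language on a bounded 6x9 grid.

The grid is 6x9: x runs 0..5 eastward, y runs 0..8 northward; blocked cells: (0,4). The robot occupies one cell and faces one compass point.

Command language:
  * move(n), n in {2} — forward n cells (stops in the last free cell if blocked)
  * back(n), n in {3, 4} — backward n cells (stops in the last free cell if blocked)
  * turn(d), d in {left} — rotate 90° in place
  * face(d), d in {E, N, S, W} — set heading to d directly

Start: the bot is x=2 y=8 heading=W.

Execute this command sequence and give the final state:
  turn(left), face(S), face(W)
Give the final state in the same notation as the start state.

begin: x=2 y=8 heading=W
1. turn(left) → x=2 y=8 heading=S
2. face(S) → x=2 y=8 heading=S
3. face(W) → x=2 y=8 heading=W

x=2 y=8 heading=W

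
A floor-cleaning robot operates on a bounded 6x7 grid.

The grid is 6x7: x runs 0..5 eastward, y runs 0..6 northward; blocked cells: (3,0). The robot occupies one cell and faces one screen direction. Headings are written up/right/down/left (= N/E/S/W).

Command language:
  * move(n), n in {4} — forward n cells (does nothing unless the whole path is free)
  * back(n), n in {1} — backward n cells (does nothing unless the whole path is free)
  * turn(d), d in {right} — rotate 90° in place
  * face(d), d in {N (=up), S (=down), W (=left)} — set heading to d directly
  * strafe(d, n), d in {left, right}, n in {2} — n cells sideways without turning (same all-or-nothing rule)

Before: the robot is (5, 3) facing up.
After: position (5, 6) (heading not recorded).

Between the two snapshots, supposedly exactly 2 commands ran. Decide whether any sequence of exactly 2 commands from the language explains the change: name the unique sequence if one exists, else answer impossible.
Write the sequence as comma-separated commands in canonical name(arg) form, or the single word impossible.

back(1), move(4)

key: order matters: swapping back(1) and move(4) lands elsewhere
begin: (5, 3) facing up
step 1 (back(1)): (5, 2) facing up
step 2 (move(4)): (5, 6) facing up
no rival 2-sequence matches.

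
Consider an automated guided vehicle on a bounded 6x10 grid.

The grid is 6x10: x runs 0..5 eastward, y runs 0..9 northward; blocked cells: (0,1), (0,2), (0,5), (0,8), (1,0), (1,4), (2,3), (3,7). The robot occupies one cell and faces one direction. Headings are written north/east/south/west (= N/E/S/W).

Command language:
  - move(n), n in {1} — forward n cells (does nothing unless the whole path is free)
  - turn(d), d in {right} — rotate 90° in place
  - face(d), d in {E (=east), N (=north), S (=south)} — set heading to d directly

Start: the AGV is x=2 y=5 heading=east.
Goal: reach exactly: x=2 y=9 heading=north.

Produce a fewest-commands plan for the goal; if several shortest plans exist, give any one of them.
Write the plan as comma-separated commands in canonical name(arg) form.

from: x=2 y=5 heading=east
step 1 (face(N)): x=2 y=5 heading=north
step 2 (move(1)): x=2 y=6 heading=north
step 3 (move(1)): x=2 y=7 heading=north
step 4 (move(1)): x=2 y=8 heading=north
step 5 (move(1)): x=2 y=9 heading=north
nothing shorter than 5 reaches the goal.

face(N), move(1), move(1), move(1), move(1)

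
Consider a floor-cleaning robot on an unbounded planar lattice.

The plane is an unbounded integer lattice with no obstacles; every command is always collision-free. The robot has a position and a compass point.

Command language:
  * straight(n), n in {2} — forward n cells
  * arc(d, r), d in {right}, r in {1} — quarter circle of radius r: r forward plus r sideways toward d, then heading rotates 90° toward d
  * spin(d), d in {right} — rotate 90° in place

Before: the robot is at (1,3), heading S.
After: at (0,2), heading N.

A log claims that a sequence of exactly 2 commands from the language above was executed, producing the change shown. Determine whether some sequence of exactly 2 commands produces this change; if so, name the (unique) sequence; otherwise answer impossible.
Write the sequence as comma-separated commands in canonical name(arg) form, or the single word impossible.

arc(right, 1), spin(right)

key: order matters: swapping arc(right, 1) and spin(right) lands elsewhere
initial: at (1,3), heading S
step 1 (arc(right, 1)): at (0,2), heading W
step 2 (spin(right)): at (0,2), heading N
all 9 alternatives checked — unique.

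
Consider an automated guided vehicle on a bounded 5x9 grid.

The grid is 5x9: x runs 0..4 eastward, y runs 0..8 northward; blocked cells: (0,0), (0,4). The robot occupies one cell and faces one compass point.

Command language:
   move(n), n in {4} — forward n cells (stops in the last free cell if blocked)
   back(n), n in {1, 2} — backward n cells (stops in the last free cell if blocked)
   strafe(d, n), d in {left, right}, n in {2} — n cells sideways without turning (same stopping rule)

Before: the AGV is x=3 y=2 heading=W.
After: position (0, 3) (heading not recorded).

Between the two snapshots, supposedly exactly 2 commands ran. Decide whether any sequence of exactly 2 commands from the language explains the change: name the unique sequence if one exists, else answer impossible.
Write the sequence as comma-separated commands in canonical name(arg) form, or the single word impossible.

move(4), strafe(right, 2)

key: move(4) runs into the grid edge before its full distance
initial: x=3 y=2 heading=W
step 1 (move(4)): x=0 y=2 heading=W
step 2 (strafe(right, 2)): x=0 y=3 heading=W
uniquely the one of 25 2-step routes that fits.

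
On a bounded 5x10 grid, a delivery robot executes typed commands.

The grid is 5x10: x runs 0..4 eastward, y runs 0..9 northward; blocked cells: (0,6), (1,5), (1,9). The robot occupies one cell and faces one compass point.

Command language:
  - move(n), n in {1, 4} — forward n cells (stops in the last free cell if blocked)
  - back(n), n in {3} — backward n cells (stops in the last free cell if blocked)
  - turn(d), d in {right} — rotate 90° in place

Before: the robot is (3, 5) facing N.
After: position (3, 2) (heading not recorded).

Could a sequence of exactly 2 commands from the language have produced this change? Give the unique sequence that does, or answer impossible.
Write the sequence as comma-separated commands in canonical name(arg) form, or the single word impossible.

back(3), turn(right)

key: running turn(right) before back(3) would end elsewhere — order is forced
t0: (3, 5) facing N
[1] after back(3): (3, 2) facing N
[2] after turn(right): (3, 2) facing E
uniquely the one of 16 2-step routes that fits.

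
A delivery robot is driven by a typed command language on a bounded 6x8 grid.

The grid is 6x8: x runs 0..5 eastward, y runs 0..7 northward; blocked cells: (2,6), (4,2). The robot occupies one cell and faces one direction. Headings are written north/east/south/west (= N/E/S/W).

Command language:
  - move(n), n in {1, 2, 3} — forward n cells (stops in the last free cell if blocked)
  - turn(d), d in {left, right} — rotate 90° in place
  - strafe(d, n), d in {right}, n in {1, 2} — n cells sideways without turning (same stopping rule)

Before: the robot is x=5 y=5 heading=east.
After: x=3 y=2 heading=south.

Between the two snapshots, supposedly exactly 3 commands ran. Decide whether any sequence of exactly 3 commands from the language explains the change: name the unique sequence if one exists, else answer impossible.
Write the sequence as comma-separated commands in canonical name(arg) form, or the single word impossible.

turn(right), strafe(right, 2), move(3)

key: position moved to (3,2) AND the heading swung to S — translation plus rotation needed
start: x=5 y=5 heading=east
t=1 turn(right) ⇒ x=5 y=5 heading=south
t=2 strafe(right, 2) ⇒ x=3 y=5 heading=south
t=3 move(3) ⇒ x=3 y=2 heading=south
all 343 alternatives checked — unique.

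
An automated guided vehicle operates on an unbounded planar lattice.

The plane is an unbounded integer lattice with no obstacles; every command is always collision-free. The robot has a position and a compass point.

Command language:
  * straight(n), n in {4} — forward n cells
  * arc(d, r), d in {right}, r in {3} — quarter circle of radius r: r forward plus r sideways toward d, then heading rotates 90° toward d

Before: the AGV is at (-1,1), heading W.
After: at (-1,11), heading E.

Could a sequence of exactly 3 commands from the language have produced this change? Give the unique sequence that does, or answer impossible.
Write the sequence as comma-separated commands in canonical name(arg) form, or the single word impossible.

key: cell and facing (now E) both changed — the 3 commands mix motion and turning
begin: at (-1,1), heading W
t=1 arc(right, 3) ⇒ at (-4,4), heading N
t=2 straight(4) ⇒ at (-4,8), heading N
t=3 arc(right, 3) ⇒ at (-1,11), heading E
no rival 3-sequence matches.

arc(right, 3), straight(4), arc(right, 3)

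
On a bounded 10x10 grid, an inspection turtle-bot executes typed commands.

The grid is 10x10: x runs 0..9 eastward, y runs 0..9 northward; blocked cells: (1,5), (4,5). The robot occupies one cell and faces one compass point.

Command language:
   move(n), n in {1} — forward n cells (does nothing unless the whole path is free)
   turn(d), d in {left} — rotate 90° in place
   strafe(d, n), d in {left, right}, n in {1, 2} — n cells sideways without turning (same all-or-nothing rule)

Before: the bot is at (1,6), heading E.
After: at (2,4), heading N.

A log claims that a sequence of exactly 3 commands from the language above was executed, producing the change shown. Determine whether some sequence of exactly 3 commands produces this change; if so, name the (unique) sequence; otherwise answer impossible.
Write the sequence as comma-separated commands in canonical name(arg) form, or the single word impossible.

key: position moved to (2,4) AND the heading swung to N — translation plus rotation needed
from: at (1,6), heading E
step 1 (move(1)): at (2,6), heading E
step 2 (strafe(right, 2)): at (2,4), heading E
step 3 (turn(left)): at (2,4), heading N
no other 3-command option fits: unique.

move(1), strafe(right, 2), turn(left)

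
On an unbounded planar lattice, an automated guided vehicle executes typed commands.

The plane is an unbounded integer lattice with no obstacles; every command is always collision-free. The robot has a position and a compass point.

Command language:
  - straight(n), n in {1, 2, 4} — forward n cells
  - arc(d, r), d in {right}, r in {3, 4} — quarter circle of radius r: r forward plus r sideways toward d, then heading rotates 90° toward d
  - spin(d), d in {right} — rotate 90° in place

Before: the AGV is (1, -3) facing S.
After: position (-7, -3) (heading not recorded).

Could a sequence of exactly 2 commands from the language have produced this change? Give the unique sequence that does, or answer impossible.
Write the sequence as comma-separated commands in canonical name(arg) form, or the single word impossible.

arc(right, 4), arc(right, 4)

begin: (1, -3) facing S
[1] after arc(right, 4): (-3, -7) facing W
[2] after arc(right, 4): (-7, -3) facing N
all 36 alternatives checked — unique.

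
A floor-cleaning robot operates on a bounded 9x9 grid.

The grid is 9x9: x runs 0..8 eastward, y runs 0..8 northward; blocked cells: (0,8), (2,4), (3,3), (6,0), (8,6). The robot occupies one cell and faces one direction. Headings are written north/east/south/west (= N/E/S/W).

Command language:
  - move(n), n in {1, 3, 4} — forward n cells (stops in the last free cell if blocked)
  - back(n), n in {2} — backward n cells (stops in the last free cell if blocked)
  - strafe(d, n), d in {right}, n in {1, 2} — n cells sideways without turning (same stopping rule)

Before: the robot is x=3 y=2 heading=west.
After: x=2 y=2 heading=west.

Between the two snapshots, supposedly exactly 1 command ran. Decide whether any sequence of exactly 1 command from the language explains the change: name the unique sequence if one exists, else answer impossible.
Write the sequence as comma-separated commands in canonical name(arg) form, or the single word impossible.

move(1)

key: still facing W — the one step turns nothing
begin: x=3 y=2 heading=west
1. move(1) → x=2 y=2 heading=west
no rival 1-sequence matches.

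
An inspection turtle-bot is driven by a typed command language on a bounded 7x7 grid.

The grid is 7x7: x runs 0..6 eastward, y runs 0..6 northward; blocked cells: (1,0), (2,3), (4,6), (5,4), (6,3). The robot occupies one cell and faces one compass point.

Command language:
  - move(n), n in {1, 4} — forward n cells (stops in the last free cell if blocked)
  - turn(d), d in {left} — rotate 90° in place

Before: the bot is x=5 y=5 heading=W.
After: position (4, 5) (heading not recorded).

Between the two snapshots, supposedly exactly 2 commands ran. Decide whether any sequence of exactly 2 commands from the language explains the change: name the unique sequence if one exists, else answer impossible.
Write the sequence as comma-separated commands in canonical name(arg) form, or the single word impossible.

key: running turn(left) before move(1) would end elsewhere — order is forced
initial: x=5 y=5 heading=W
[1] after move(1): x=4 y=5 heading=W
[2] after turn(left): x=4 y=5 heading=S
no rival 2-sequence matches.

move(1), turn(left)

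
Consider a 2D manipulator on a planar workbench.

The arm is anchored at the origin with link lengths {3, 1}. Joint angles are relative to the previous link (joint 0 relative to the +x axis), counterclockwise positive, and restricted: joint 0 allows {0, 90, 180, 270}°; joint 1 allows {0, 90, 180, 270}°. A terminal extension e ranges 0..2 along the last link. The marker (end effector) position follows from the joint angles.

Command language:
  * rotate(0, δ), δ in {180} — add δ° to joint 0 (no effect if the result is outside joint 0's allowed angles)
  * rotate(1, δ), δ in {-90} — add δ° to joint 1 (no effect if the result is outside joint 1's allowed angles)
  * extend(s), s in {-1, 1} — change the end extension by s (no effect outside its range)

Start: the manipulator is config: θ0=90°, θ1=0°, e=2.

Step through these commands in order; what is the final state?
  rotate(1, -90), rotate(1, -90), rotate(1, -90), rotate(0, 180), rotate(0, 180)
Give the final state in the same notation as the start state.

config: θ0=90°, θ1=90°, e=2

begin: config: θ0=90°, θ1=0°, e=2
[1] after rotate(1, -90): config: θ0=90°, θ1=270°, e=2
[2] after rotate(1, -90): config: θ0=90°, θ1=180°, e=2
[3] after rotate(1, -90): config: θ0=90°, θ1=90°, e=2
[4] after rotate(0, 180): config: θ0=270°, θ1=90°, e=2
[5] after rotate(0, 180): config: θ0=90°, θ1=90°, e=2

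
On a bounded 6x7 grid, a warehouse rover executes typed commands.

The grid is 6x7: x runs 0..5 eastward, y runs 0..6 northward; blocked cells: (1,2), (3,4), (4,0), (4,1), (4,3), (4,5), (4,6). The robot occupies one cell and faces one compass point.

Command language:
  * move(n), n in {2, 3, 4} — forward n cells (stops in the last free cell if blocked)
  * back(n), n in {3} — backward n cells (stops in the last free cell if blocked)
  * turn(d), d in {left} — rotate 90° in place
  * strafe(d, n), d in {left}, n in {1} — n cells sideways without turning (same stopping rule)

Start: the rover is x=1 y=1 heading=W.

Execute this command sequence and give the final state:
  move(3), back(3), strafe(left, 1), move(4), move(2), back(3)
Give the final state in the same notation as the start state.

x=3 y=0 heading=W

t0: x=1 y=1 heading=W
t=1 move(3) ⇒ x=0 y=1 heading=W
t=2 back(3) ⇒ x=3 y=1 heading=W
t=3 strafe(left, 1) ⇒ x=3 y=0 heading=W
t=4 move(4) ⇒ x=0 y=0 heading=W
t=5 move(2) ⇒ x=0 y=0 heading=W
t=6 back(3) ⇒ x=3 y=0 heading=W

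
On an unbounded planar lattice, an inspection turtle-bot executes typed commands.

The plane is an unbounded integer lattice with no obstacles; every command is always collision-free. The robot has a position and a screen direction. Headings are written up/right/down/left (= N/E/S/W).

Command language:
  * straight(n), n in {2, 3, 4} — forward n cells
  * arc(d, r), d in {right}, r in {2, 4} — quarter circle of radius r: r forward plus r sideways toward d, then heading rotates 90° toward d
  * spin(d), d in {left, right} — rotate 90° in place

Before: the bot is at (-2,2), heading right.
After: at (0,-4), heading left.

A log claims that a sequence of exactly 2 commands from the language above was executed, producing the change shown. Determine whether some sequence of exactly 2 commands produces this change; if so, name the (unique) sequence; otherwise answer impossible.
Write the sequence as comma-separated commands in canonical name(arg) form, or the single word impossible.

arc(right, 4), arc(right, 2)

key: order matters: swapping arc(right, 4) and arc(right, 2) lands elsewhere
begin: at (-2,2), heading right
[1] after arc(right, 4): at (2,-2), heading down
[2] after arc(right, 2): at (0,-4), heading left
all 49 alternatives checked — unique.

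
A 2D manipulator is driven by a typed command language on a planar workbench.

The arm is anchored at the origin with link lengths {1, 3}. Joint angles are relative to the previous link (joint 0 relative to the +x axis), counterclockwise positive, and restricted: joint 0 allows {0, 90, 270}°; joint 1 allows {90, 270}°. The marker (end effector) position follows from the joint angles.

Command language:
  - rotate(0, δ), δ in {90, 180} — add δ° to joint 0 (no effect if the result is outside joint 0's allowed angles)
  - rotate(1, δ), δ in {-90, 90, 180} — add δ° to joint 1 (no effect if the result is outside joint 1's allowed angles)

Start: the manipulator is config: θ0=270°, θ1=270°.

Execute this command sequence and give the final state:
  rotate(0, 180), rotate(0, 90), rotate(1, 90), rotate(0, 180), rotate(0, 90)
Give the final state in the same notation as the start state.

config: θ0=0°, θ1=270°

from: config: θ0=270°, θ1=270°
t=1 rotate(0, 180) ⇒ config: θ0=90°, θ1=270°
t=2 rotate(0, 90) ⇒ config: θ0=90°, θ1=270°
t=3 rotate(1, 90) ⇒ config: θ0=90°, θ1=270°
t=4 rotate(0, 180) ⇒ config: θ0=270°, θ1=270°
t=5 rotate(0, 90) ⇒ config: θ0=0°, θ1=270°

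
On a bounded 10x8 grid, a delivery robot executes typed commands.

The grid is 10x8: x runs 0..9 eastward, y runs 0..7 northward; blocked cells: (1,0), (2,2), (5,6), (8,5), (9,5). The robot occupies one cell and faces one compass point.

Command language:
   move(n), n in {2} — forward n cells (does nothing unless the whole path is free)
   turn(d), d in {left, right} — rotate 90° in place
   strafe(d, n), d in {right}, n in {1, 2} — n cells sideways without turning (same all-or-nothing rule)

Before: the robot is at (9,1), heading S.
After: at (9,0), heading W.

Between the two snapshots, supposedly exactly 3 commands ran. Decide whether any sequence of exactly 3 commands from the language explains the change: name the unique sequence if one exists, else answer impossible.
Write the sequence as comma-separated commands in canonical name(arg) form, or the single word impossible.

impossible

every 3-command combo misses the target.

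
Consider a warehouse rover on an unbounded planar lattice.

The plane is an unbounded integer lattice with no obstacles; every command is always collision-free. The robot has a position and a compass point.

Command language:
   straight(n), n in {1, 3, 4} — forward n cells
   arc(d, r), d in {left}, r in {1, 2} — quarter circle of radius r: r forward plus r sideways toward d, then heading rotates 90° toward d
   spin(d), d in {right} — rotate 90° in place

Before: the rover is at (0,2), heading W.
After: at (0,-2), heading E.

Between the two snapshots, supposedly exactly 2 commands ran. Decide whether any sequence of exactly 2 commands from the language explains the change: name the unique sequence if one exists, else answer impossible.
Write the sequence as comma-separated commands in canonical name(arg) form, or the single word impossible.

arc(left, 2), arc(left, 2)

key: cell and facing (now E) both changed — the 2 commands mix motion and turning
from: at (0,2), heading W
1. arc(left, 2) → at (-2,0), heading S
2. arc(left, 2) → at (0,-2), heading E
no rival 2-sequence matches.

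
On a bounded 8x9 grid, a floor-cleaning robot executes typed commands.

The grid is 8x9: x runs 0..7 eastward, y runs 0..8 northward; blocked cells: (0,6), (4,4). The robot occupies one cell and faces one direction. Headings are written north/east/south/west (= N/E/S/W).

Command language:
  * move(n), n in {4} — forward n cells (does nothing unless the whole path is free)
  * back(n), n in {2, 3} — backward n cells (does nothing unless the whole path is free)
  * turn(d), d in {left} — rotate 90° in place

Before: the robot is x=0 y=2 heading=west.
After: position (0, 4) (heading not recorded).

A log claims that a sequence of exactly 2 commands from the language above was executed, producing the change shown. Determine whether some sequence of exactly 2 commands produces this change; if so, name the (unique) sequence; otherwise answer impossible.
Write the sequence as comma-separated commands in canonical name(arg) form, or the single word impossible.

key: order matters: swapping turn(left) and back(2) lands elsewhere
initial: x=0 y=2 heading=west
t=1 turn(left) ⇒ x=0 y=2 heading=south
t=2 back(2) ⇒ x=0 y=4 heading=south
no other 2-command option fits: unique.

turn(left), back(2)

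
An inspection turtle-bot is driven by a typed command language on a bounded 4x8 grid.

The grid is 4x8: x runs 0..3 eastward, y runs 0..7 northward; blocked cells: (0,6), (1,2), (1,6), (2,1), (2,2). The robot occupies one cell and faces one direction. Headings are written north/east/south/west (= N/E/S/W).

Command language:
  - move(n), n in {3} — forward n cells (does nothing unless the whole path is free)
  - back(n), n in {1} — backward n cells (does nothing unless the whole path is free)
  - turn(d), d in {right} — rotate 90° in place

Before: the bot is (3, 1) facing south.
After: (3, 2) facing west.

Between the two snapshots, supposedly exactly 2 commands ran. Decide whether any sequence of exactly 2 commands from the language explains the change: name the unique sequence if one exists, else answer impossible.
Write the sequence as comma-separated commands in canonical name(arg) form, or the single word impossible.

key: cell and facing (now W) both changed — the 2 commands mix motion and turning
t0: (3, 1) facing south
t=1 back(1) ⇒ (3, 2) facing south
t=2 turn(right) ⇒ (3, 2) facing west
no other 2-command option fits: unique.

back(1), turn(right)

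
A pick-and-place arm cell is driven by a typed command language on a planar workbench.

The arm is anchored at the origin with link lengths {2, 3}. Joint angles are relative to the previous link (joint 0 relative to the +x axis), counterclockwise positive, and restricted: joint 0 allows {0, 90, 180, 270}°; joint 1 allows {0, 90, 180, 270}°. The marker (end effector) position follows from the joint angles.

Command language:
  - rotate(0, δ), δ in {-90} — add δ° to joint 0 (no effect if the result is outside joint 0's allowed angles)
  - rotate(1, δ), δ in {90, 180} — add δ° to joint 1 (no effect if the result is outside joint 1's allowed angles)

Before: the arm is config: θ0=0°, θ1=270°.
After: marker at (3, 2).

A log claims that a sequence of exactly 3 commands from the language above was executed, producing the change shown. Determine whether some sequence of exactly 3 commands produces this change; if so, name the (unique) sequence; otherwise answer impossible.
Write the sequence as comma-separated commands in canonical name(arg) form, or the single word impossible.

rotate(0, -90), rotate(0, -90), rotate(0, -90)

initial: config: θ0=0°, θ1=270°
t=1 rotate(0, -90) ⇒ config: θ0=270°, θ1=270°
t=2 rotate(0, -90) ⇒ config: θ0=180°, θ1=270°
t=3 rotate(0, -90) ⇒ config: θ0=90°, θ1=270°
uniquely the one of 27 3-step routes that fits.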